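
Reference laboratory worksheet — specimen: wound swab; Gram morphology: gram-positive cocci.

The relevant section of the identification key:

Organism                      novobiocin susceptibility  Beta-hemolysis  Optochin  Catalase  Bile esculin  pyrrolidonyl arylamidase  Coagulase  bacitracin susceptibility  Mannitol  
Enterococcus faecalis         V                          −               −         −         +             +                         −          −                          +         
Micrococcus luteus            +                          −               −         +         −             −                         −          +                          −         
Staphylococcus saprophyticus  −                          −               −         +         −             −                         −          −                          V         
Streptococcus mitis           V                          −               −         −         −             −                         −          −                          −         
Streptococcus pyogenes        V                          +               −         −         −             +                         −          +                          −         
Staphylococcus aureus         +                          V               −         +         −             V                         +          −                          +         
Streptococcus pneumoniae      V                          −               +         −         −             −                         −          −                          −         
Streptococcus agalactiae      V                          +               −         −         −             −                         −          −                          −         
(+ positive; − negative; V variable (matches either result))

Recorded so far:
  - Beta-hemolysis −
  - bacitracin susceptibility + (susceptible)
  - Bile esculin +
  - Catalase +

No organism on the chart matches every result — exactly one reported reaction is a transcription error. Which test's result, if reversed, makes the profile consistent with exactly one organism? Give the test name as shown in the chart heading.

Bile esculin

As reported, no row in the chart matches all 4 reactions.
Reversing Bile esculin (to −) → unique match: Micrococcus luteus.
Reversing bacitracin susceptibility → still no organism matches.
Reversing Catalase → still no organism matches.
Reversing Beta-hemolysis → still no organism matches.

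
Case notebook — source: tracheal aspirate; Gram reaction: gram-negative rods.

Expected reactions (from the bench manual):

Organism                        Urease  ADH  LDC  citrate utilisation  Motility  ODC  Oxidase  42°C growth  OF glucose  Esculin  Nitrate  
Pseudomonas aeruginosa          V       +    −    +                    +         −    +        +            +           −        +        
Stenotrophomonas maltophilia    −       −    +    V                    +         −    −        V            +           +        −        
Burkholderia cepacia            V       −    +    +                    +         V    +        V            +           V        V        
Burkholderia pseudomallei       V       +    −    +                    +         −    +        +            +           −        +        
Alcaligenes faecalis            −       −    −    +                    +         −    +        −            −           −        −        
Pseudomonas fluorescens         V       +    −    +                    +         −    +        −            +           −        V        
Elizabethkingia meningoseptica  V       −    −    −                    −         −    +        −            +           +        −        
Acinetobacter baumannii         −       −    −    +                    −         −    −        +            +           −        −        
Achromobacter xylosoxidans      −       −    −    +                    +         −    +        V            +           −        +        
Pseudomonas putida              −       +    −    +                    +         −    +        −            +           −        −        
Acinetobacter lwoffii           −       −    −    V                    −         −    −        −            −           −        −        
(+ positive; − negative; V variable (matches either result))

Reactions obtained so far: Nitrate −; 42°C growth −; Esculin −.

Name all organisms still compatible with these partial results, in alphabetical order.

42°C growth −: excludes Pseudomonas aeruginosa, Burkholderia pseudomallei, Acinetobacter baumannii — 8 left.
Nitrate −: excludes Achromobacter xylosoxidans — 7 left.
Esculin −: excludes Stenotrophomonas maltophilia, Elizabethkingia meningoseptica — 5 left.

Acinetobacter lwoffii, Alcaligenes faecalis, Burkholderia cepacia, Pseudomonas fluorescens, Pseudomonas putida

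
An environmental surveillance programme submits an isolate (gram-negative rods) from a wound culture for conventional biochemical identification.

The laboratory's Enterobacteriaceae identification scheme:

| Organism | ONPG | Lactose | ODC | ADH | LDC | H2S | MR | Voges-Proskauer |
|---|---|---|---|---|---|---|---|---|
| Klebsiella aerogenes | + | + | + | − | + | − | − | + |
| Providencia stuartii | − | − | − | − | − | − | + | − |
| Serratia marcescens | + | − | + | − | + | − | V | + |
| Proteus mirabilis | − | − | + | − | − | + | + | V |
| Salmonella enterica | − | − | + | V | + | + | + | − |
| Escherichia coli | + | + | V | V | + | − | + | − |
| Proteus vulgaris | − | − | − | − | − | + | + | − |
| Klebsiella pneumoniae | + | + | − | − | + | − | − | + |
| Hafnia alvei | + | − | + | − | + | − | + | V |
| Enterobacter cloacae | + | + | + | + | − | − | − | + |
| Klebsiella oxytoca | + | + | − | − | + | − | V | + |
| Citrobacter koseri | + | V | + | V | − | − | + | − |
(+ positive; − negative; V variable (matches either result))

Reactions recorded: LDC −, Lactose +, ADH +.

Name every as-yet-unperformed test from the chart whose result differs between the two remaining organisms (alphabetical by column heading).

MR, Voges-Proskauer

LDC −: excludes 7 organisms — 5 left.
Lactose +: excludes Providencia stuartii, Proteus mirabilis, Proteus vulgaris — 2 left.
ADH +: all 2 remaining candidates are consistent.
Two candidates remain: Citrobacter koseri and Enterobacter cloacae.
  ONPG: + vs + — same for both, does not separate.
  ODC: + vs + — same for both, does not separate.
  H2S: − vs − — same for both, does not separate.
  MR: Citrobacter koseri +, Enterobacter cloacae − — discriminates.
  Voges-Proskauer: Citrobacter koseri −, Enterobacter cloacae + — discriminates.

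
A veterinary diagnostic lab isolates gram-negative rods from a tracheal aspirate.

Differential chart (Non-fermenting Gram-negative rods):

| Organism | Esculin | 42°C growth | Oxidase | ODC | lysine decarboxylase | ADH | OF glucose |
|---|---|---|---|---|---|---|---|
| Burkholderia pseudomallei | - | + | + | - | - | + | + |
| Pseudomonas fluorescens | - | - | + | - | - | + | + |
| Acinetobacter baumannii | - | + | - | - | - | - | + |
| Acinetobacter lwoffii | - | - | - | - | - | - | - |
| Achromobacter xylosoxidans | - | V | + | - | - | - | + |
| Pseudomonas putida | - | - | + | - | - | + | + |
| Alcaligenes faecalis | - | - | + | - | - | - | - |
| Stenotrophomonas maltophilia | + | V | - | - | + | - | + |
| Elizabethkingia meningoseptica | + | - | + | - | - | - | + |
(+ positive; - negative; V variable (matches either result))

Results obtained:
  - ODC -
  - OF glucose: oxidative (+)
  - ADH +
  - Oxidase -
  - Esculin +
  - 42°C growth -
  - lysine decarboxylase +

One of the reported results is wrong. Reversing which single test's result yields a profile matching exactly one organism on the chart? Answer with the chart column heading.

ADH

As reported, no row in the chart matches all 7 reactions.
Reversing Oxidase → still no organism matches.
Reversing ODC → still no organism matches.
Reversing lysine decarboxylase → still no organism matches.
Reversing 42°C growth → still no organism matches.
Reversing OF glucose → still no organism matches.
Reversing ADH (to -) → unique match: Stenotrophomonas maltophilia.
Reversing Esculin → still no organism matches.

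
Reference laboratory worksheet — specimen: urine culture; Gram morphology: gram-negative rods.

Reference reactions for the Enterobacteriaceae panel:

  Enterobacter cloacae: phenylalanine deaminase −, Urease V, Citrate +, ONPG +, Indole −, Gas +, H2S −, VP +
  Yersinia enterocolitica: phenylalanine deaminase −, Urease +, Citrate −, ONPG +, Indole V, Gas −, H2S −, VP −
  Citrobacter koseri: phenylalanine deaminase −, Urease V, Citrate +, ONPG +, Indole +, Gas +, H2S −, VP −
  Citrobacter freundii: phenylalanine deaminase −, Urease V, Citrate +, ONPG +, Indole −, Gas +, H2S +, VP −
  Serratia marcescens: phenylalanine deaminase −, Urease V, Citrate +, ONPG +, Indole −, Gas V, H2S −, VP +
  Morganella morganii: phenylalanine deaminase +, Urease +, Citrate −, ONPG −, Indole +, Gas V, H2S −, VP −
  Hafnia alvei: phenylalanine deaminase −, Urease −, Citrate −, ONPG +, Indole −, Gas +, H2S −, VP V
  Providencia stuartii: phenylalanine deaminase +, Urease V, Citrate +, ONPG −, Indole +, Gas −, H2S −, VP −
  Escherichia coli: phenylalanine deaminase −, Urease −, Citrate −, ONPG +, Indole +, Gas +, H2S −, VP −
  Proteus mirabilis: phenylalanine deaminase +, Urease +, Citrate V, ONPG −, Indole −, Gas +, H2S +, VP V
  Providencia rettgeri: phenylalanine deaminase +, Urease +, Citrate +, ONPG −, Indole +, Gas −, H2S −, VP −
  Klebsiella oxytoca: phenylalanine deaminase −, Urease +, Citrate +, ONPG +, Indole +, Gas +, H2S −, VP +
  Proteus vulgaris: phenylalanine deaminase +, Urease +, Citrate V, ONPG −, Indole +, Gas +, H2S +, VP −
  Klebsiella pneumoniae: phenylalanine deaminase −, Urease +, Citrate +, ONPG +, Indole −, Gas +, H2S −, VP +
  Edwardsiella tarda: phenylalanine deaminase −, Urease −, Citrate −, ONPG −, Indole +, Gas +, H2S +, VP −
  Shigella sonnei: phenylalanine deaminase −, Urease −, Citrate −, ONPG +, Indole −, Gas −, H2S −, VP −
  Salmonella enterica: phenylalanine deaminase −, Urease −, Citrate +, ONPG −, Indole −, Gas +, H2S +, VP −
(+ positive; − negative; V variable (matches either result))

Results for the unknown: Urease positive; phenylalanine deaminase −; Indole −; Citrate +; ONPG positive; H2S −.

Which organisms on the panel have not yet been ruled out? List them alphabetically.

Urease +: excludes 5 organisms — 12 left.
phenylalanine deaminase −: excludes 5 organisms — 7 left.
ONPG +: all 7 remaining candidates are consistent.
H2S −: excludes Citrobacter freundii — 6 left.
Indole −: excludes Citrobacter koseri, Klebsiella oxytoca — 4 left.
Citrate +: excludes Yersinia enterocolitica — 3 left.

Enterobacter cloacae, Klebsiella pneumoniae, Serratia marcescens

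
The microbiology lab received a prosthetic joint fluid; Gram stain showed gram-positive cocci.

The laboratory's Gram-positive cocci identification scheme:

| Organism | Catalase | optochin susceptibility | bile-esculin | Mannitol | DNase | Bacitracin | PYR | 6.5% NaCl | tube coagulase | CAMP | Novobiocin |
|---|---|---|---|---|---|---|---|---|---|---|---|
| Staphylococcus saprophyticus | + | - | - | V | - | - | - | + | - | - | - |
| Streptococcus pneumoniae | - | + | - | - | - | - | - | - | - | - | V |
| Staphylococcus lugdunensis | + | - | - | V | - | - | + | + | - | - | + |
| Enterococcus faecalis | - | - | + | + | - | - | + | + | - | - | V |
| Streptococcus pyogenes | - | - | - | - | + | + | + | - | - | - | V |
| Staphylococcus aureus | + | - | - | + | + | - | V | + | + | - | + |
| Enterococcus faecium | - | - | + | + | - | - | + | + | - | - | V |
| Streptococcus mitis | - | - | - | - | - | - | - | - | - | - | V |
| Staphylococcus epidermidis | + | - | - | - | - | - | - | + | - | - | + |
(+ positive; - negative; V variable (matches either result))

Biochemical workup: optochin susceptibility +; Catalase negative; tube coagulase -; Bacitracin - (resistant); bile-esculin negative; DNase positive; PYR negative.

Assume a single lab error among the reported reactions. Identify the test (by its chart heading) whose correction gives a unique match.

As reported, no row in the chart matches all 7 reactions.
Reversing PYR → still no organism matches.
Reversing bile-esculin → still no organism matches.
Reversing optochin susceptibility → still no organism matches.
Reversing DNase (to -) → unique match: Streptococcus pneumoniae.
Reversing tube coagulase → still no organism matches.
Reversing Catalase → still no organism matches.
Reversing Bacitracin → still no organism matches.

DNase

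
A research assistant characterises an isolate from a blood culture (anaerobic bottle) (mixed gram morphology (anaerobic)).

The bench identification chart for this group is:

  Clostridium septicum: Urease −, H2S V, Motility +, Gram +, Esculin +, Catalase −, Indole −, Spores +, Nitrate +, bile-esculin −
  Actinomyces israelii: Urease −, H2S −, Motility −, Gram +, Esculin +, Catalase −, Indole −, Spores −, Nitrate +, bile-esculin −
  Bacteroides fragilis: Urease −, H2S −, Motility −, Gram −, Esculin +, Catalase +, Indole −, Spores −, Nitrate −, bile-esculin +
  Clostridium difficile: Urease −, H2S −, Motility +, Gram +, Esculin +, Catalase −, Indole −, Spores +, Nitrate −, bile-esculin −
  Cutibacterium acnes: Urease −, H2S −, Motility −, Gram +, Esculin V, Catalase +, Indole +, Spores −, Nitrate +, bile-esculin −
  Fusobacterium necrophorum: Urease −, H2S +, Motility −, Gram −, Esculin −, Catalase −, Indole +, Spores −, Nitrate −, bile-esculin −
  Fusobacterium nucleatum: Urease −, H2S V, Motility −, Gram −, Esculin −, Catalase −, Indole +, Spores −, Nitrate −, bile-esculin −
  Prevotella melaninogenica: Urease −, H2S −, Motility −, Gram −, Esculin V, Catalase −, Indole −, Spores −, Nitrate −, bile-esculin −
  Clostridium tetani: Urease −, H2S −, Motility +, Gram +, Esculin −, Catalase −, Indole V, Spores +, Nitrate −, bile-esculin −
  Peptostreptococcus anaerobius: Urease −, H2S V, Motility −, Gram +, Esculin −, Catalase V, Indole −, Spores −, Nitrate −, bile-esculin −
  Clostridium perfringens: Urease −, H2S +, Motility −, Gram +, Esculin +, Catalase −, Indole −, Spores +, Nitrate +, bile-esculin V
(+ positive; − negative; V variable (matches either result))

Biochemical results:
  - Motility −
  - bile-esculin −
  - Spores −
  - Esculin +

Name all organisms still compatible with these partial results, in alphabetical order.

Esculin +: excludes Fusobacterium necrophorum, Fusobacterium nucleatum, Clostridium tetani, Peptostreptococcus anaerobius — 7 left.
bile-esculin −: excludes Bacteroides fragilis — 6 left.
Motility −: excludes Clostridium septicum, Clostridium difficile — 4 left.
Spores −: excludes Clostridium perfringens — 3 left.

Actinomyces israelii, Cutibacterium acnes, Prevotella melaninogenica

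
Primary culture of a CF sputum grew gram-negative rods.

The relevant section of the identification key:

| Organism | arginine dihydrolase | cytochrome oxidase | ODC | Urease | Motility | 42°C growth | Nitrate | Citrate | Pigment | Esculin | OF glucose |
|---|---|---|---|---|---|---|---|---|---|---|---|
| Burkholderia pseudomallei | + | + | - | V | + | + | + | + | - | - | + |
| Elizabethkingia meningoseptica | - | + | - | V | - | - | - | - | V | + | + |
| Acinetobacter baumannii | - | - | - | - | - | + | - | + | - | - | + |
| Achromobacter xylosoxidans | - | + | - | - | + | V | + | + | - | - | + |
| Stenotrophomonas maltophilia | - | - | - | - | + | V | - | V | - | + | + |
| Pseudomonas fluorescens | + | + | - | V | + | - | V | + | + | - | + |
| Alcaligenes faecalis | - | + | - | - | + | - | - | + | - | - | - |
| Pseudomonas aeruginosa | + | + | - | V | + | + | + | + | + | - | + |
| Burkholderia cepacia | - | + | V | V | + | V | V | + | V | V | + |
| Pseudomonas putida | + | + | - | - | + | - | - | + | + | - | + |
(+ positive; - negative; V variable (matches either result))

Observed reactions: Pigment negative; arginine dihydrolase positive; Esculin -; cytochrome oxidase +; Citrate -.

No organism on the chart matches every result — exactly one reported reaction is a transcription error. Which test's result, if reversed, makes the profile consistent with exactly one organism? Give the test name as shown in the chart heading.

As reported, no row in the chart matches all 5 reactions.
Reversing Citrate (to +) → unique match: Burkholderia pseudomallei.
Reversing arginine dihydrolase → still no organism matches.
Reversing cytochrome oxidase → still no organism matches.
Reversing Pigment → still no organism matches.
Reversing Esculin → still no organism matches.

Citrate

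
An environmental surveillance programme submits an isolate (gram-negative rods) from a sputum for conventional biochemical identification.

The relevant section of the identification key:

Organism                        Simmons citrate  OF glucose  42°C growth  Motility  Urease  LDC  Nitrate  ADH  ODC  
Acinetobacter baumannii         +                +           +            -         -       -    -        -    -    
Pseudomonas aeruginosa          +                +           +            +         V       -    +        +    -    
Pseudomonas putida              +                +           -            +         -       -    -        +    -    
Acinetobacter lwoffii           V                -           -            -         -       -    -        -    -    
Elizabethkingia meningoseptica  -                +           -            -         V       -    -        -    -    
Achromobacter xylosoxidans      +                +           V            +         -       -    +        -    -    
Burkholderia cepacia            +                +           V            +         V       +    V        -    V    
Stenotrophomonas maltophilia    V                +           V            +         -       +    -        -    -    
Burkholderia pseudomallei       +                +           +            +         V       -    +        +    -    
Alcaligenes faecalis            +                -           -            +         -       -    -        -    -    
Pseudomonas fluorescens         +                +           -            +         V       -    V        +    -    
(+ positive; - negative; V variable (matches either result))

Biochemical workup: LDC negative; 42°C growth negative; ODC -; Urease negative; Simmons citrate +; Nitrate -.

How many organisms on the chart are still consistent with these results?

4

Nitrate -: excludes Pseudomonas aeruginosa, Achromobacter xylosoxidans, Burkholderia pseudomallei — 8 left.
ODC -: all 8 remaining candidates are consistent.
42°C growth -: excludes Acinetobacter baumannii — 7 left.
Simmons citrate +: excludes Elizabethkingia meningoseptica — 6 left.
Urease -: all 6 remaining candidates are consistent.
LDC -: excludes Burkholderia cepacia, Stenotrophomonas maltophilia — 4 left.
Still consistent: Acinetobacter lwoffii, Alcaligenes faecalis, Pseudomonas fluorescens, Pseudomonas putida.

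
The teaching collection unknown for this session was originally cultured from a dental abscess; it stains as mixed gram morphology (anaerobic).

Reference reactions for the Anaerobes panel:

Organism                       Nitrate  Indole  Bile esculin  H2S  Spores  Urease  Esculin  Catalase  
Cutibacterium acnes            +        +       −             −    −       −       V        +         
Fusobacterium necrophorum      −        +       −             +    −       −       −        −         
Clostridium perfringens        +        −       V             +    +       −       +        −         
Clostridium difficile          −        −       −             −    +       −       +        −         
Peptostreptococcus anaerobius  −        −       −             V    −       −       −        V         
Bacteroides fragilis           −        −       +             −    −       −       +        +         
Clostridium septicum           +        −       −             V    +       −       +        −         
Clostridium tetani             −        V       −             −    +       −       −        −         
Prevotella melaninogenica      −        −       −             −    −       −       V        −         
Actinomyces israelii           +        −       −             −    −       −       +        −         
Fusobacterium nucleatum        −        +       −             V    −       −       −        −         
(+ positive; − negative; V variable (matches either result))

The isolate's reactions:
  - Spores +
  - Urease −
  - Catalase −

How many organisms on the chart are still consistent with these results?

Catalase −: excludes Cutibacterium acnes, Bacteroides fragilis — 9 left.
Spores +: excludes 5 organisms — 4 left.
Urease −: all 4 remaining candidates are consistent.
Still consistent: Clostridium difficile, Clostridium perfringens, Clostridium septicum, Clostridium tetani.

4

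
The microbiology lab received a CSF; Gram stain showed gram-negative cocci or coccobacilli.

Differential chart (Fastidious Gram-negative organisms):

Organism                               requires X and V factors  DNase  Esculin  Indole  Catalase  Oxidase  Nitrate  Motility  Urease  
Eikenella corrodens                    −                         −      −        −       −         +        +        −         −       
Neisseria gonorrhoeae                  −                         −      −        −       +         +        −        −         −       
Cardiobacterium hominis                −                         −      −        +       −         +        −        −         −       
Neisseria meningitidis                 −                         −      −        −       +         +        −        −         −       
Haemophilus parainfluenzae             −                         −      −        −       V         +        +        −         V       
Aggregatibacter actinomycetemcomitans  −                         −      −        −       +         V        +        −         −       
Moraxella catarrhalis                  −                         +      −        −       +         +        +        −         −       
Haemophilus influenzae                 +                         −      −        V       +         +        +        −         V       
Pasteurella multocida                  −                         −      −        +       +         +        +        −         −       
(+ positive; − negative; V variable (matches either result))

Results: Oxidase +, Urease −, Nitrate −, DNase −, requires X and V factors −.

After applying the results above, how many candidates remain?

3

Urease −: all 9 remaining candidates are consistent.
requires X and V factors −: excludes Haemophilus influenzae — 8 left.
Oxidase +: all 8 remaining candidates are consistent.
DNase −: excludes Moraxella catarrhalis — 7 left.
Nitrate −: excludes Eikenella corrodens, Haemophilus parainfluenzae, Aggregatibacter actinomycetemcomitans, Pasteurella multocida — 3 left.
Still consistent: Cardiobacterium hominis, Neisseria gonorrhoeae, Neisseria meningitidis.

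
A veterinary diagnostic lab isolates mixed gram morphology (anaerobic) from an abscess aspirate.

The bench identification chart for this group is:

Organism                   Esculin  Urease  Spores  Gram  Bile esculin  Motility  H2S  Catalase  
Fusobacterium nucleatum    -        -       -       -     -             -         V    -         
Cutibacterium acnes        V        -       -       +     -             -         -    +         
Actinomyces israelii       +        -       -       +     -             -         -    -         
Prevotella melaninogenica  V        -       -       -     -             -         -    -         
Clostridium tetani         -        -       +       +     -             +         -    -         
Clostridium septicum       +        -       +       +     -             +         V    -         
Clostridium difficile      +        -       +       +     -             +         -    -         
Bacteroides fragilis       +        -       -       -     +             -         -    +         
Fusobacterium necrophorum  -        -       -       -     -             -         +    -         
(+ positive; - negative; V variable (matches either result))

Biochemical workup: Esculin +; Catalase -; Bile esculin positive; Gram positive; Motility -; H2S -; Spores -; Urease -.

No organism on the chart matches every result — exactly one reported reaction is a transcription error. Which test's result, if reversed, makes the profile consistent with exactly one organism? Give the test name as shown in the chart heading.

Bile esculin

As reported, no row in the chart matches all 8 reactions.
Reversing Urease → still no organism matches.
Reversing Esculin → still no organism matches.
Reversing Catalase → still no organism matches.
Reversing H2S → still no organism matches.
Reversing Bile esculin (to -) → unique match: Actinomyces israelii.
Reversing Gram → still no organism matches.
Reversing Motility → still no organism matches.
Reversing Spores → still no organism matches.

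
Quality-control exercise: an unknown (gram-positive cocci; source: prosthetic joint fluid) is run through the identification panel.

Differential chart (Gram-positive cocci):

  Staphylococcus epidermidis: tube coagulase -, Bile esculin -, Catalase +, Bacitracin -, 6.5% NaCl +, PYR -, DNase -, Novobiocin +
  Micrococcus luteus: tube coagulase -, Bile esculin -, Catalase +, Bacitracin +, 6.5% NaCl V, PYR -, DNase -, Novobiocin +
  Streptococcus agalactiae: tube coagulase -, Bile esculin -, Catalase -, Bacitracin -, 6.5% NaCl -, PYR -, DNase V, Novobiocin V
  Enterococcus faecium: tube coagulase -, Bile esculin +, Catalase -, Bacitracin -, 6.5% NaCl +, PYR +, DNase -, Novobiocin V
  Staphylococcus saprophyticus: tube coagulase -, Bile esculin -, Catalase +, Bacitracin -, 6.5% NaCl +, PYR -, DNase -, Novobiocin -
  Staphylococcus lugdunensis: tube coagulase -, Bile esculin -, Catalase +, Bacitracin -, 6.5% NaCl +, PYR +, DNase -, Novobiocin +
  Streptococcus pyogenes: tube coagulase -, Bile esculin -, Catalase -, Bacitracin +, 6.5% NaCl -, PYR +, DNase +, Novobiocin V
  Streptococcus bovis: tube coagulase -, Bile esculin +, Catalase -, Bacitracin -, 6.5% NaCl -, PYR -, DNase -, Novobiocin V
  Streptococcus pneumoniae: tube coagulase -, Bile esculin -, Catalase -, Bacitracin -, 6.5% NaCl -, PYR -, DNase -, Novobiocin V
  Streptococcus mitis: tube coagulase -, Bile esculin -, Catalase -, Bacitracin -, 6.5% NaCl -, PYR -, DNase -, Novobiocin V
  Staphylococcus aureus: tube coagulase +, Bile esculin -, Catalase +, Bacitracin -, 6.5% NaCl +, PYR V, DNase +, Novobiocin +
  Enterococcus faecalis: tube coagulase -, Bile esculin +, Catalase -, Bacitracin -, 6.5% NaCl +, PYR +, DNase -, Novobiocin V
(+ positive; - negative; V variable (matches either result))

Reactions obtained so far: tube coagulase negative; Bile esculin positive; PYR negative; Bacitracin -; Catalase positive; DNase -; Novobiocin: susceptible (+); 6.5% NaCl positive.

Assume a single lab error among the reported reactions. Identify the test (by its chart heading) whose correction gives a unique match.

As reported, no row in the chart matches all 8 reactions.
Reversing DNase → still no organism matches.
Reversing Bacitracin → still no organism matches.
Reversing 6.5% NaCl → still no organism matches.
Reversing tube coagulase → still no organism matches.
Reversing PYR → still no organism matches.
Reversing Catalase → still no organism matches.
Reversing Bile esculin (to -) → unique match: Staphylococcus epidermidis.
Reversing Novobiocin → still no organism matches.

Bile esculin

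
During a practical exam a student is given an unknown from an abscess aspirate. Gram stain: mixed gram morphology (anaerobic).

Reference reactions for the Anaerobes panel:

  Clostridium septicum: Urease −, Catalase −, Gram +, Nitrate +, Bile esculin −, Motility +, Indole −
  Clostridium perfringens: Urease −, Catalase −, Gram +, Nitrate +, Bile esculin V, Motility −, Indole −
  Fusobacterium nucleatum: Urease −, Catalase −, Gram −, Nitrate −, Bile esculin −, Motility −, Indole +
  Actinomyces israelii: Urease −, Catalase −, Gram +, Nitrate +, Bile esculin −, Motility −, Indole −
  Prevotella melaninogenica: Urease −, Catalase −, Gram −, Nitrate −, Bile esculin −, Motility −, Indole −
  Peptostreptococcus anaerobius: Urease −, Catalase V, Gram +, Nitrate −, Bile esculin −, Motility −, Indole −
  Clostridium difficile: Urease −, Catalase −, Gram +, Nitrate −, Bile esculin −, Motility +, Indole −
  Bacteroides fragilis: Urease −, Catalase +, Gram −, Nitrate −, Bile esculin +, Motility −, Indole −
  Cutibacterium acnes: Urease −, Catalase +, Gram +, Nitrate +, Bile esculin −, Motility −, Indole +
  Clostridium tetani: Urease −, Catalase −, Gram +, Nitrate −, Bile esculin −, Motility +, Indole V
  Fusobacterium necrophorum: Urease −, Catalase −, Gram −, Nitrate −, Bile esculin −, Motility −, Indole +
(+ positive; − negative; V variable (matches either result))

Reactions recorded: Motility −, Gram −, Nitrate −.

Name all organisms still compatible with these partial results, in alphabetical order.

Gram −: excludes 7 organisms — 4 left.
Motility −: all 4 remaining candidates are consistent.
Nitrate −: all 4 remaining candidates are consistent.

Bacteroides fragilis, Fusobacterium necrophorum, Fusobacterium nucleatum, Prevotella melaninogenica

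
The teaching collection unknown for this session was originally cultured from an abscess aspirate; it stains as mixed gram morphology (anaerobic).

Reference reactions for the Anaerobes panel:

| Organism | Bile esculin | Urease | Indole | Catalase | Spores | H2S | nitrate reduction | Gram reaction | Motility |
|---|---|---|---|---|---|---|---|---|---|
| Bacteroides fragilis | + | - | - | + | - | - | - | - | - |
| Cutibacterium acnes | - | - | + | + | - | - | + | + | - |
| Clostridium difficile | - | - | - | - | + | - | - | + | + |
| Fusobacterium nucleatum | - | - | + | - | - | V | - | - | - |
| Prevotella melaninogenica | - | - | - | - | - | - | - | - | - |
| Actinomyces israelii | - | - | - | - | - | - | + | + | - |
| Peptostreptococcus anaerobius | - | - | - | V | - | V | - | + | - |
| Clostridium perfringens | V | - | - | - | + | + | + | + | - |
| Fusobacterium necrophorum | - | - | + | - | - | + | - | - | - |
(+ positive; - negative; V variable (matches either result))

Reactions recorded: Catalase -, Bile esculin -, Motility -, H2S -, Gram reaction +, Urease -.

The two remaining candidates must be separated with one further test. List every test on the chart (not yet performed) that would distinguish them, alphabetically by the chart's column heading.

nitrate reduction

Catalase -: excludes Bacteroides fragilis, Cutibacterium acnes — 7 left.
Bile esculin -: all 7 remaining candidates are consistent.
H2S -: excludes Clostridium perfringens, Fusobacterium necrophorum — 5 left.
Motility -: excludes Clostridium difficile — 4 left.
Urease -: all 4 remaining candidates are consistent.
Gram reaction +: excludes Fusobacterium nucleatum, Prevotella melaninogenica — 2 left.
Two candidates remain: Actinomyces israelii and Peptostreptococcus anaerobius.
  Indole: - vs - — same for both, does not separate.
  Spores: - vs - — same for both, does not separate.
  nitrate reduction: Actinomyces israelii +, Peptostreptococcus anaerobius - — discriminates.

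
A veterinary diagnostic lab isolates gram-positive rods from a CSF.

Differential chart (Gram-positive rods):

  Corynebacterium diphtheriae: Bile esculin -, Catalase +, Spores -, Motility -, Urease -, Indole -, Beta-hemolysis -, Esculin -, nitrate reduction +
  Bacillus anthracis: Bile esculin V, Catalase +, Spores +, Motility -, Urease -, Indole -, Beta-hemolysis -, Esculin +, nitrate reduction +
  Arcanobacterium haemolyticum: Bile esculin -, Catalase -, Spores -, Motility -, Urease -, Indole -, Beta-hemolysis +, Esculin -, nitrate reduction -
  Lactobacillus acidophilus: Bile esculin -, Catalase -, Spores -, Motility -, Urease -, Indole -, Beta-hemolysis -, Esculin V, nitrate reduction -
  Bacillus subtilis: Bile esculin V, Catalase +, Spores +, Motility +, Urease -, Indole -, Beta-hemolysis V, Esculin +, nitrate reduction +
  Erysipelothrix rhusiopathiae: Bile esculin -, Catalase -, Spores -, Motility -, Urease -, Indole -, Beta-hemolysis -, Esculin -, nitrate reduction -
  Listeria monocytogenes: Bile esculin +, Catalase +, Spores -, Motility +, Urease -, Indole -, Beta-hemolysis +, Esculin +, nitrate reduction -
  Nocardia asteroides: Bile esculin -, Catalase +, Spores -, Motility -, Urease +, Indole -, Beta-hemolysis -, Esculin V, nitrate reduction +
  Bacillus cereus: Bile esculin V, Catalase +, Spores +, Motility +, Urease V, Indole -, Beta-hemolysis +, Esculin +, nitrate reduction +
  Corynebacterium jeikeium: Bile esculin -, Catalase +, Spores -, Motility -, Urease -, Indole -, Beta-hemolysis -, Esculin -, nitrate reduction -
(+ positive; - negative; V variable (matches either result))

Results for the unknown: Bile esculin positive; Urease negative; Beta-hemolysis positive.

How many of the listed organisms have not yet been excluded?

Beta-hemolysis +: excludes 6 organisms — 4 left.
Urease -: all 4 remaining candidates are consistent.
Bile esculin +: excludes Arcanobacterium haemolyticum — 3 left.
Still consistent: Bacillus cereus, Bacillus subtilis, Listeria monocytogenes.

3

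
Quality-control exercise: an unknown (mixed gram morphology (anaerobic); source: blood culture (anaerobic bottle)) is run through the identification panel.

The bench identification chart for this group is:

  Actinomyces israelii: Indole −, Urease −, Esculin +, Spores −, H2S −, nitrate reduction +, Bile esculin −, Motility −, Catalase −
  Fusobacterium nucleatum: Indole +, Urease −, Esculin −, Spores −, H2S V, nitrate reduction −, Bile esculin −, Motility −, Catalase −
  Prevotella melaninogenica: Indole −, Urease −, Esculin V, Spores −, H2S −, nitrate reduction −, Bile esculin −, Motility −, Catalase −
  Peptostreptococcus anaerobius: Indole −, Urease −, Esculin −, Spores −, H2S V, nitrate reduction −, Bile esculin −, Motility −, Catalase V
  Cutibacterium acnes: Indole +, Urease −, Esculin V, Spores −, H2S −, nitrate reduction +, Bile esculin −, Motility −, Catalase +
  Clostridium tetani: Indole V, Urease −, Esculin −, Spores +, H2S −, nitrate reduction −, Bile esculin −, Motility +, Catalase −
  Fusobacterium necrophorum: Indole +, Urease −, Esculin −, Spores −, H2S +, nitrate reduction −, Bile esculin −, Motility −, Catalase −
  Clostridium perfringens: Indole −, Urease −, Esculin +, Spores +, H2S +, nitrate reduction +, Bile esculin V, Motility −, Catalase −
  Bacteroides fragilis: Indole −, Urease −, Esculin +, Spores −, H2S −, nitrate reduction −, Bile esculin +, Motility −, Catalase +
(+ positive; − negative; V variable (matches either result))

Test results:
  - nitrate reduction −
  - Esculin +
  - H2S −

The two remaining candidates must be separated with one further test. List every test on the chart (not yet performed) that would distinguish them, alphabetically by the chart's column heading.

nitrate reduction −: excludes Actinomyces israelii, Cutibacterium acnes, Clostridium perfringens — 6 left.
Esculin +: excludes Fusobacterium nucleatum, Peptostreptococcus anaerobius, Clostridium tetani, Fusobacterium necrophorum — 2 left.
H2S −: all 2 remaining candidates are consistent.
Two candidates remain: Bacteroides fragilis and Prevotella melaninogenica.
  Indole: − vs − — same for both, does not separate.
  Urease: − vs − — same for both, does not separate.
  Spores: − vs − — same for both, does not separate.
  Bile esculin: Bacteroides fragilis +, Prevotella melaninogenica − — discriminates.
  Motility: − vs − — same for both, does not separate.
  Catalase: Bacteroides fragilis +, Prevotella melaninogenica − — discriminates.

Bile esculin, Catalase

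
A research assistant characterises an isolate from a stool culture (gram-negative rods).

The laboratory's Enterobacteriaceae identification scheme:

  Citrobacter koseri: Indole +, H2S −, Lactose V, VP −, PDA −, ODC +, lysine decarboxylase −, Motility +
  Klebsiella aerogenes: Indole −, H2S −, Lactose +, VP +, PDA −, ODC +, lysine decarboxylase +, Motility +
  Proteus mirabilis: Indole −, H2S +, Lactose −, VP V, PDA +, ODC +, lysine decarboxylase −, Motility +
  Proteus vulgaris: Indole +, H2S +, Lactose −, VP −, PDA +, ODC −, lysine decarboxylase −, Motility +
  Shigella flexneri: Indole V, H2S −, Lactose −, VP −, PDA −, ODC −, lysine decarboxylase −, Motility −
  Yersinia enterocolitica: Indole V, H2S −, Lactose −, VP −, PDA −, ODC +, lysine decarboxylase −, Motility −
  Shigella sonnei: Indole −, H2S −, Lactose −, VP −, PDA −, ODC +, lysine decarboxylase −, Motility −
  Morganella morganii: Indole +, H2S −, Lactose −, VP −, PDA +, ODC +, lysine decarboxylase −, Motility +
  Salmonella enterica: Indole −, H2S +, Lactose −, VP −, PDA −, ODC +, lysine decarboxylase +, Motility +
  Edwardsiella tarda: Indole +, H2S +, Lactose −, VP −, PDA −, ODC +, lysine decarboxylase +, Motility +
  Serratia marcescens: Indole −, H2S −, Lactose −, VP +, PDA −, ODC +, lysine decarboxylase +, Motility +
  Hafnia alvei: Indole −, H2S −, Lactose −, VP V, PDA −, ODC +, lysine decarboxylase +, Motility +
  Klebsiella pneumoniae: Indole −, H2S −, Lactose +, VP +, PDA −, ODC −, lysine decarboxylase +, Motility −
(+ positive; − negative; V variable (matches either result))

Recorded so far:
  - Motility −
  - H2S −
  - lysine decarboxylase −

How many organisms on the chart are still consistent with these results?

lysine decarboxylase −: excludes 6 organisms — 7 left.
H2S −: excludes Proteus mirabilis, Proteus vulgaris — 5 left.
Motility −: excludes Citrobacter koseri, Morganella morganii — 3 left.
Still consistent: Shigella flexneri, Shigella sonnei, Yersinia enterocolitica.

3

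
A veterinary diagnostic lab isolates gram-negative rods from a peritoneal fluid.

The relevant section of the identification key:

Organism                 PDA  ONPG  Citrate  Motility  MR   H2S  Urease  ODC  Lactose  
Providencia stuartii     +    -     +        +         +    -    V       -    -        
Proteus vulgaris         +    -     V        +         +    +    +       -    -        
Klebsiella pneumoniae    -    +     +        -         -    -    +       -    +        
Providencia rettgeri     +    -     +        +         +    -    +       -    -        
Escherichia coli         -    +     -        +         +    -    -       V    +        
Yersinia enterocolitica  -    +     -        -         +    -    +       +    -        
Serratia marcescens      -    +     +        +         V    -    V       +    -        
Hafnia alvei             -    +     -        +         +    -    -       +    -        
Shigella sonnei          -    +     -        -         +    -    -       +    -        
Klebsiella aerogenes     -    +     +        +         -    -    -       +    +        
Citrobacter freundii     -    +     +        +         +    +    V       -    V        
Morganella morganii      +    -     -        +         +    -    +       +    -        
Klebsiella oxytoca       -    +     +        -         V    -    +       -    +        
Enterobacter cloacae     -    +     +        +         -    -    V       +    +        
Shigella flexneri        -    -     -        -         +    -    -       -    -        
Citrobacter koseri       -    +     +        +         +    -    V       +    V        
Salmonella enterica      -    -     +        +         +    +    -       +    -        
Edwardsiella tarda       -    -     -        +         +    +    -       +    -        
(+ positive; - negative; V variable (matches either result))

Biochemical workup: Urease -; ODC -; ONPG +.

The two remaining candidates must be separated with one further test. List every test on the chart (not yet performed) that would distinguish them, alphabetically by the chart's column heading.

Citrate, H2S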